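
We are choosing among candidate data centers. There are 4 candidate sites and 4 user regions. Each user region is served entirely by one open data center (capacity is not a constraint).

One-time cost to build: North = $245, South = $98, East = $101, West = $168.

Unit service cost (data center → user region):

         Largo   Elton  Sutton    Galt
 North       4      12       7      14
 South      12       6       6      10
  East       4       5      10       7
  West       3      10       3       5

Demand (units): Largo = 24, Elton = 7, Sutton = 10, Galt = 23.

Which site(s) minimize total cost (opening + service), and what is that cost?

For any fixed open set, each user region goes to its cheapest open site; total = fixed + service.
{West}: Largo→West 3·24=72, Elton→West 10·7=70, Sutton→West 3·10=30, Galt→West 5·23=115. Service 287; fixed 168; total 455.
{East}: Largo→East 4·24=96, Elton→East 5·7=35, Sutton→East 10·10=100, Galt→East 7·23=161. Service 392; fixed 101; total 493.
{East, West}: Largo→West 3·24=72, Elton→East 5·7=35, Sutton→West 3·10=30, Galt→West 5·23=115. Service 252; fixed 269; total 521.
{North, South, East, West}: service 252 + fixed 612 = 864
No other subset beats 455.

Open West only; minimum total cost 455.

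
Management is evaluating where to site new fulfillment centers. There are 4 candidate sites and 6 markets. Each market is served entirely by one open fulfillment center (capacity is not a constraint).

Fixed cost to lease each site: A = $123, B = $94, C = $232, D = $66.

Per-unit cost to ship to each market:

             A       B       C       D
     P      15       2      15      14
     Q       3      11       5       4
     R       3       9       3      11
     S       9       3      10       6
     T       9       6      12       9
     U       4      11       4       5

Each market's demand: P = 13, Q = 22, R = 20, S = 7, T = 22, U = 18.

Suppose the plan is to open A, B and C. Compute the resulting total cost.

Each market is assigned to its cheapest site among the open ones.
{A, B, C}: P→B 2·13=26, Q→A 3·22=66, R→A 3·20=60, S→B 3·7=21, T→B 6·22=132, U→A 4·18=72. Service 377; fixed 449; total 826.

Total cost: 826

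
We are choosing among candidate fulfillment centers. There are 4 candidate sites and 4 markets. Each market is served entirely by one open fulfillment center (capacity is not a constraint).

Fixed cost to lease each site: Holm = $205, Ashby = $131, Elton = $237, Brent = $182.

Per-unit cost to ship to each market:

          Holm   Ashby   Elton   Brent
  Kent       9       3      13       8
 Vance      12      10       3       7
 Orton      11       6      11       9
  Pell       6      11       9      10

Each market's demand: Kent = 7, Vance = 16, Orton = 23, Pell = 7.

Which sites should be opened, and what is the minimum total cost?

For any fixed open set, each market goes to its cheapest open site; total = fixed + service.
{Ashby}: Kent→Ashby 3·7=21, Vance→Ashby 10·16=160, Orton→Ashby 6·23=138, Pell→Ashby 11·7=77. Service 396; fixed 131; total 527.
{Brent}: Kent→Brent 8·7=56, Vance→Brent 7·16=112, Orton→Brent 9·23=207, Pell→Brent 10·7=70. Service 445; fixed 182; total 627.
{Ashby, Elton}: service 270 + fixed 368 = 638
{Holm, Ashby, Elton, Brent}: Kent→Ashby 3·7=21, Vance→Elton 3·16=48, Orton→Ashby 6·23=138, Pell→Holm 6·7=42. Service 249; fixed 755; total 1004.
No other subset beats 527.

Open Ashby only; minimum total cost 527.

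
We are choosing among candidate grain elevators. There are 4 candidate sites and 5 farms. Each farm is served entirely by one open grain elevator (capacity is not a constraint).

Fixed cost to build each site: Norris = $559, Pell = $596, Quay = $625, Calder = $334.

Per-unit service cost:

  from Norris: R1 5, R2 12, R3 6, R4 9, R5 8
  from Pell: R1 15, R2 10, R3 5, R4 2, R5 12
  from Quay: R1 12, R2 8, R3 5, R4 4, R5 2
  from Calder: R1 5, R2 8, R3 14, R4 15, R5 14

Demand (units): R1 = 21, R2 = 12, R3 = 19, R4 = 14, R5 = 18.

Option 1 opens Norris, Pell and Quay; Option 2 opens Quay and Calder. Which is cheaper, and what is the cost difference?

Option 1: {Norris, Pell, Quay}: R1→Norris 5·21=105, R2→Quay 8·12=96, R3→Pell 5·19=95, R4→Pell 2·14=28, R5→Quay 2·18=36. Service 360; fixed 1780; total 2140.
Option 2: {Quay, Calder}: R1→Calder 5·21=105, R2→Quay 8·12=96, R3→Quay 5·19=95, R4→Quay 4·14=56, R5→Quay 2·18=36. Service 388; fixed 959; total 1347.
Difference: |2140 − 1347| = 793.

Option 2 is cheaper by 793.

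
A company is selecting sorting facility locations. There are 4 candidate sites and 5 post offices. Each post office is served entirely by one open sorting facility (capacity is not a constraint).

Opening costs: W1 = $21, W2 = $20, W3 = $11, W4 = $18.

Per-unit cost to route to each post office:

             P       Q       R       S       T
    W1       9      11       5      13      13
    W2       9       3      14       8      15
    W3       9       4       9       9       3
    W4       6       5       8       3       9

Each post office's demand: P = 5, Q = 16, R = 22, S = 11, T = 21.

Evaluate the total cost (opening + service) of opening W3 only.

Total cost: 480

Each post office is assigned to its cheapest site among the open ones.
{W3}: P→W3 9·5=45, Q→W3 4·16=64, R→W3 9·22=198, S→W3 9·11=99, T→W3 3·21=63. Service 469; fixed 11; total 480.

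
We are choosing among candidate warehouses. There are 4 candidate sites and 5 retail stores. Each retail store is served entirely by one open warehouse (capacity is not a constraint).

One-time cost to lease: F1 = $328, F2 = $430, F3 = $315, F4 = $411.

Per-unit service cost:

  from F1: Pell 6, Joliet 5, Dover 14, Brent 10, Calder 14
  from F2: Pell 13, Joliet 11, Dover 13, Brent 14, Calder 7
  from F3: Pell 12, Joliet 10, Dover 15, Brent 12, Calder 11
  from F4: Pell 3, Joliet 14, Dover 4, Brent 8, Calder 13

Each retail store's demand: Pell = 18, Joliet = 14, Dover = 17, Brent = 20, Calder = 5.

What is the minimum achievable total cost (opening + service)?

Minimum total cost: 954

For any fixed open set, each retail store goes to its cheapest open site; total = fixed + service.
{F4}: Pell→F4 3·18=54, Joliet→F4 14·14=196, Dover→F4 4·17=68, Brent→F4 8·20=160, Calder→F4 13·5=65. Service 543; fixed 411; total 954.
{F1}: service 686 + fixed 328 = 1014
{F1, F4}: Pell→F4 3·18=54, Joliet→F1 5·14=70, Dover→F4 4·17=68, Brent→F4 8·20=160, Calder→F4 13·5=65. Service 417; fixed 739; total 1156.
{F1, F2, F3, F4}: service 387 + fixed 1484 = 1871
No other subset beats 954.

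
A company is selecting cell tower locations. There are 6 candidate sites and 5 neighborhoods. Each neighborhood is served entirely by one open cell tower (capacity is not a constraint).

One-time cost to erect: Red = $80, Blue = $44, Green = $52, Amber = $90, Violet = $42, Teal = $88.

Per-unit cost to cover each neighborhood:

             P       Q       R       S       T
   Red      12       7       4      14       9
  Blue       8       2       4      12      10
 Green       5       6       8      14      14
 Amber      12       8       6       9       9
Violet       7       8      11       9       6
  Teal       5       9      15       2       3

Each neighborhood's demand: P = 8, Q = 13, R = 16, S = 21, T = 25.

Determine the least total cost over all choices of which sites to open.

Minimum total cost: 379

For any fixed open set, each neighborhood goes to its cheapest open site; total = fixed + service.
{Blue, Teal}: P→Teal 5·8=40, Q→Blue 2·13=26, R→Blue 4·16=64, S→Teal 2·21=42, T→Teal 3·25=75. Service 247; fixed 132; total 379.
{Blue, Violet, Teal}: service 247 + fixed 174 = 421
{Blue, Green, Teal}: service 247 + fixed 184 = 431
{Red, Blue, Green, Amber, Violet, Teal}: service 247 + fixed 396 = 643
No other subset beats 379.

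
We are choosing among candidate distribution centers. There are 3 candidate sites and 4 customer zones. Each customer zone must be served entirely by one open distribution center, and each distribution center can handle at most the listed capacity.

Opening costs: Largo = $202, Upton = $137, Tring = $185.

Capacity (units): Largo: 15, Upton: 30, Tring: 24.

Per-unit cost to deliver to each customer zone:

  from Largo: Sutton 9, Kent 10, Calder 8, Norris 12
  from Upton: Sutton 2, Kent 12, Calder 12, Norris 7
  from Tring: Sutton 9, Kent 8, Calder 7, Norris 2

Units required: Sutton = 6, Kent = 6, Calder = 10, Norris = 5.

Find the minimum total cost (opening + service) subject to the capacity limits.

Minimum total cost: 376

Open {Upton}: Sutton→Upton 2·6=12, Kent→Upton 12·6=72, Calder→Upton 12·10=120, Norris→Upton 7·5=35.
Loads: Upton carries 27/30. Service 239; fixed 137; total 376.
Next best feasible plan costs 462.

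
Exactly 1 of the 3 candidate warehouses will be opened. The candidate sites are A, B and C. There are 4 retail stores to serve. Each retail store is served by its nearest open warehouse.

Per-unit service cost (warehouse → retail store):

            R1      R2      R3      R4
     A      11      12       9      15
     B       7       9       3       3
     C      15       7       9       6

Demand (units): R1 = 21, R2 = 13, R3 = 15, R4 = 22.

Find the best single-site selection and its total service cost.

Choose B only; total service cost 375.

With exactly 1 open, each retail store uses its cheapest among the chosen.
{B}: R1→B 7·21=147, R2→B 9·13=117, R3→B 3·15=45, R4→B 3·22=66. Service cost 375.
{C}: service cost 673
{A}: service cost 852
Among all 3 size-1 choices, {B} is lowest.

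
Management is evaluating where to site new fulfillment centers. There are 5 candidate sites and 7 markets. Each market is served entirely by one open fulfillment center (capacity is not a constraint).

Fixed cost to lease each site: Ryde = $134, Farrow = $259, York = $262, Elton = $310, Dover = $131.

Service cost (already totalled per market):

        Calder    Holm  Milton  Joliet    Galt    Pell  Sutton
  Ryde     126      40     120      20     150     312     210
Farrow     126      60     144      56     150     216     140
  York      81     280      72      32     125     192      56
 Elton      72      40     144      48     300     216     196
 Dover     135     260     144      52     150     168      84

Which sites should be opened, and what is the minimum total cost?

Open Ryde and Dover; minimum total cost 973.

For any fixed open set, each market goes to its cheapest open site; total = fixed + service.
{Ryde, Dover}: Calder→Ryde 126, Holm→Ryde 40, Milton→Ryde 120, Joliet→Ryde 20, Galt→Ryde 150, Pell→Dover 168, Sutton→Dover 84. Service 708; fixed 265; total 973.
{Ryde, York}: service 586 + fixed 396 = 982
{Ryde, York, Dover}: service 562 + fixed 527 = 1089
{Ryde, Farrow, York, Elton, Dover}: service 553 + fixed 1096 = 1649
No other subset beats 973.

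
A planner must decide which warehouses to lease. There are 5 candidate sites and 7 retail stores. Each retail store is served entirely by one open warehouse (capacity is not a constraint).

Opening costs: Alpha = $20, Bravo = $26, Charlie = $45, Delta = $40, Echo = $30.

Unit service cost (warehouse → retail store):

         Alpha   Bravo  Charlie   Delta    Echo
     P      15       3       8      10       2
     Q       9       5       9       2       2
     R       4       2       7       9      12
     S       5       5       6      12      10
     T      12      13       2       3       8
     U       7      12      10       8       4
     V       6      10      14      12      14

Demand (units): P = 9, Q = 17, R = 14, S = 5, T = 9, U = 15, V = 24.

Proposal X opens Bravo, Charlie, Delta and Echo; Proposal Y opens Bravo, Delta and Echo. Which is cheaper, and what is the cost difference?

Proposal Y is cheaper by 36.

Proposal X: {Bravo, Charlie, Delta, Echo}: P→Echo 2·9=18, Q→Delta 2·17=34, R→Bravo 2·14=28, S→Bravo 5·5=25, T→Charlie 2·9=18, U→Echo 4·15=60, V→Bravo 10·24=240. Service 423; fixed 141; total 564.
Proposal Y: {Bravo, Delta, Echo}: P→Echo 2·9=18, Q→Delta 2·17=34, R→Bravo 2·14=28, S→Bravo 5·5=25, T→Delta 3·9=27, U→Echo 4·15=60, V→Bravo 10·24=240. Service 432; fixed 96; total 528.
Difference: |564 − 528| = 36.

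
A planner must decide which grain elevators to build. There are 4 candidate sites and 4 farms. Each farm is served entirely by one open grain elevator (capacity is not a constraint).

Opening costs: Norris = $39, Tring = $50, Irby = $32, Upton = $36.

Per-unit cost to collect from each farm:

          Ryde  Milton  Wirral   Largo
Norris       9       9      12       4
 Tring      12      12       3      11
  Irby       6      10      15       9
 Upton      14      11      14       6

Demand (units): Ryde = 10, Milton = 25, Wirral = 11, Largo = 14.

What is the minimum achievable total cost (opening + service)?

For any fixed open set, each farm goes to its cheapest open site; total = fixed + service.
{Norris, Tring}: Ryde→Norris 9·10=90, Milton→Norris 9·25=225, Wirral→Tring 3·11=33, Largo→Norris 4·14=56. Service 404; fixed 89; total 493.
{Norris, Tring, Irby}: service 374 + fixed 121 = 495
{Norris, Tring, Upton}: Ryde→Norris 9·10=90, Milton→Norris 9·25=225, Wirral→Tring 3·11=33, Largo→Norris 4·14=56. Service 404; fixed 125; total 529.
{Norris, Tring, Irby, Upton}: service 374 + fixed 157 = 531
No other subset beats 493.

Minimum total cost: 493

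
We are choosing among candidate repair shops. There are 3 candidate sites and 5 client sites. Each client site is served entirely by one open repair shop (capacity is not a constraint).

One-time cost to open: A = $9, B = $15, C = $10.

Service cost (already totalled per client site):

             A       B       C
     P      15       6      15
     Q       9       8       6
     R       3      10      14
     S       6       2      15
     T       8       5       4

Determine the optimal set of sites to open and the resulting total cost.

Open B only; minimum total cost 46.

For any fixed open set, each client site goes to its cheapest open site; total = fixed + service.
{B}: P→B 6, Q→B 8, R→B 10, S→B 2, T→B 5. Service 31; fixed 15; total 46.
{A, B}: service 24 + fixed 24 = 48
{A}: P→A 15, Q→A 9, R→A 3, S→A 6, T→A 8. Service 41; fixed 9; total 50.
{A, B, C}: service 21 + fixed 34 = 55
No other subset beats 46.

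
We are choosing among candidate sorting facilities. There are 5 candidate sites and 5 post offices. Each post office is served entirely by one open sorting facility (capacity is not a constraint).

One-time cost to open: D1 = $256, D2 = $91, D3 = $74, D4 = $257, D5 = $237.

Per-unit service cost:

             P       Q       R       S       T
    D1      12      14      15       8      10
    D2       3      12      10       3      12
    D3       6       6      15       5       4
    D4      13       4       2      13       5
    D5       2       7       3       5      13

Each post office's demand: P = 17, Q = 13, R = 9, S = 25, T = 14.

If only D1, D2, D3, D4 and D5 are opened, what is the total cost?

Total cost: 1150

Each post office is assigned to its cheapest site among the open ones.
{D1, D2, D3, D4, D5}: P→D5 2·17=34, Q→D4 4·13=52, R→D4 2·9=18, S→D2 3·25=75, T→D3 4·14=56. Service 235; fixed 915; total 1150.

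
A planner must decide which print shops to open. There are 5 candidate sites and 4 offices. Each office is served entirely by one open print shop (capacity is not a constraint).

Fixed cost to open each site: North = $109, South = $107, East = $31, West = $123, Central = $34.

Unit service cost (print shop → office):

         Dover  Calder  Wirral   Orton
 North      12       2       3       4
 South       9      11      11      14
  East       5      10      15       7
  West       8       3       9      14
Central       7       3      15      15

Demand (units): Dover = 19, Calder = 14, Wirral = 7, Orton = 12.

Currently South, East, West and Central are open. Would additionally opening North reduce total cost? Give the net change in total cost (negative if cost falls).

No — net change +17 (cost rises by 17).

Current service cost with {South, East, West, Central}: 284.
Adding North: each office re-picks its cheapest; new service cost 192, saving 92.
Extra fixed cost: 109. Net change = 109 − 92 = 17.
(Totals: 579 → 596.)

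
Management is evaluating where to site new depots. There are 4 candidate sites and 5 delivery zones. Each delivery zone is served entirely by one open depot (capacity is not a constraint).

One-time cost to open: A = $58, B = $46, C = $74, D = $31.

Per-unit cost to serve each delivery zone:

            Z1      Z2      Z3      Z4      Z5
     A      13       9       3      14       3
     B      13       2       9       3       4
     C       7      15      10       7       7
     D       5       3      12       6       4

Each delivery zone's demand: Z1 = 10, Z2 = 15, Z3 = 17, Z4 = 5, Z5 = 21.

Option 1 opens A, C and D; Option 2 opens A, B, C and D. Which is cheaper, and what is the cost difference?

Option 1: {A, C, D}: Z1→D 5·10=50, Z2→D 3·15=45, Z3→A 3·17=51, Z4→D 6·5=30, Z5→A 3·21=63. Service 239; fixed 163; total 402.
Option 2: {A, B, C, D}: Z1→D 5·10=50, Z2→B 2·15=30, Z3→A 3·17=51, Z4→B 3·5=15, Z5→A 3·21=63. Service 209; fixed 209; total 418.
Difference: |402 − 418| = 16.

Option 1 is cheaper by 16.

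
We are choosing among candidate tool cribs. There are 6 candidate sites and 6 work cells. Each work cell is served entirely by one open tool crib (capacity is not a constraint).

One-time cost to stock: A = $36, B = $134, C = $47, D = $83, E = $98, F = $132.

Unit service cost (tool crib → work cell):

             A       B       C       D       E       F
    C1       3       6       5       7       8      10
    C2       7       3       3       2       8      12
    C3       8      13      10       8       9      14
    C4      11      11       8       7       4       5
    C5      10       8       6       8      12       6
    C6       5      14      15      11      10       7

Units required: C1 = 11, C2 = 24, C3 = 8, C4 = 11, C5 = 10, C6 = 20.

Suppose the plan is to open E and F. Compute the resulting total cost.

Total cost: 826

Each work cell is assigned to its cheapest site among the open ones.
{E, F}: C1→E 8·11=88, C2→E 8·24=192, C3→E 9·8=72, C4→E 4·11=44, C5→F 6·10=60, C6→F 7·20=140. Service 596; fixed 230; total 826.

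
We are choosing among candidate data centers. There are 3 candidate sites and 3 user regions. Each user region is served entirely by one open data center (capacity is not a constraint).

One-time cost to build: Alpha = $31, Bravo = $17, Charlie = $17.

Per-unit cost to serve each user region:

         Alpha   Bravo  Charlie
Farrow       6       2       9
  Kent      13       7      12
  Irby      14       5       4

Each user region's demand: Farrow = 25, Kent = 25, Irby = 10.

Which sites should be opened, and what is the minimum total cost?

For any fixed open set, each user region goes to its cheapest open site; total = fixed + service.
{Bravo}: Farrow→Bravo 2·25=50, Kent→Bravo 7·25=175, Irby→Bravo 5·10=50. Service 275; fixed 17; total 292.
{Bravo, Charlie}: service 265 + fixed 34 = 299
{Alpha, Bravo}: service 275 + fixed 48 = 323
{Alpha, Bravo, Charlie}: service 265 + fixed 65 = 330
No other subset beats 292.

Open Bravo only; minimum total cost 292.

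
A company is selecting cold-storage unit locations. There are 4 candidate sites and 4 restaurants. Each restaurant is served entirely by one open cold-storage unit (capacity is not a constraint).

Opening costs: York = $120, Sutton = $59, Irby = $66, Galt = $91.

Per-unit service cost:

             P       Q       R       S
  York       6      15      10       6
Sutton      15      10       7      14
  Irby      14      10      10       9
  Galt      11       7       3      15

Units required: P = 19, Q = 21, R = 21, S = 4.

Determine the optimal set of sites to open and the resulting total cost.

Open York and Galt; minimum total cost 559.

For any fixed open set, each restaurant goes to its cheapest open site; total = fixed + service.
{York, Galt}: P→York 6·19=114, Q→Galt 7·21=147, R→Galt 3·21=63, S→York 6·4=24. Service 348; fixed 211; total 559.
{Galt}: service 479 + fixed 91 = 570
{Irby, Galt}: service 455 + fixed 157 = 612
{York, Sutton, Irby, Galt}: P→York 6·19=114, Q→Galt 7·21=147, R→Galt 3·21=63, S→York 6·4=24. Service 348; fixed 336; total 684.
No other subset beats 559.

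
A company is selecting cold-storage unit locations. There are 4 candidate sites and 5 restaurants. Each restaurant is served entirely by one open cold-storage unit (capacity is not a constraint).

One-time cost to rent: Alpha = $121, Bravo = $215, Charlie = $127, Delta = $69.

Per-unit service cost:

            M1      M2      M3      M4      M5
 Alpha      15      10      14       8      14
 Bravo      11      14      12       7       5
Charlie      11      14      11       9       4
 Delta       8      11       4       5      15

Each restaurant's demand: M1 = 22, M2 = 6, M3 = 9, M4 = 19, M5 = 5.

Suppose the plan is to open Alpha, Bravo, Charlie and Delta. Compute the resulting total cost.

Total cost: 919

Each restaurant is assigned to its cheapest site among the open ones.
{Alpha, Bravo, Charlie, Delta}: M1→Delta 8·22=176, M2→Alpha 10·6=60, M3→Delta 4·9=36, M4→Delta 5·19=95, M5→Charlie 4·5=20. Service 387; fixed 532; total 919.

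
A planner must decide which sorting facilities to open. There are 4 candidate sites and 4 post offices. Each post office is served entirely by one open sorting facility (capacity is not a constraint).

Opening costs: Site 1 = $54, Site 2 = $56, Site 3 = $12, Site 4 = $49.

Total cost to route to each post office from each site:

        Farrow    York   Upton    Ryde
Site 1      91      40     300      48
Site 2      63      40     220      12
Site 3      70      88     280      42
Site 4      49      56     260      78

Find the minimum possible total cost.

For any fixed open set, each post office goes to its cheapest open site; total = fixed + service.
{Site 2}: Farrow→Site 2 63, York→Site 2 40, Upton→Site 2 220, Ryde→Site 2 12. Service 335; fixed 56; total 391.
{Site 2, Site 3}: Farrow→Site 2 63, York→Site 2 40, Upton→Site 2 220, Ryde→Site 2 12. Service 335; fixed 68; total 403.
{Site 2, Site 4}: Farrow→Site 4 49, York→Site 2 40, Upton→Site 2 220, Ryde→Site 2 12. Service 321; fixed 105; total 426.
{Site 1, Site 2, Site 3, Site 4}: service 321 + fixed 171 = 492
No other subset beats 391.

Minimum total cost: 391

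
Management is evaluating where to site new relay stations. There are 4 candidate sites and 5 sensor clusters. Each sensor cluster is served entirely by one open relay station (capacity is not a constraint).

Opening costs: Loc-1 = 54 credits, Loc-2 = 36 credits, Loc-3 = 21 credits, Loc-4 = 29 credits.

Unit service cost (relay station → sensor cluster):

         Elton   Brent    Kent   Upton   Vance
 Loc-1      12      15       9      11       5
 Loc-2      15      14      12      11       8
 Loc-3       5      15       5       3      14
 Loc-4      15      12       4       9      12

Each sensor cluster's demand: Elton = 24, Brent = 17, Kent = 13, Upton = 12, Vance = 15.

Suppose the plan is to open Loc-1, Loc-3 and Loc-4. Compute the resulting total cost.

Each sensor cluster is assigned to its cheapest site among the open ones.
{Loc-1, Loc-3, Loc-4}: Elton→Loc-3 5·24=120, Brent→Loc-4 12·17=204, Kent→Loc-4 4·13=52, Upton→Loc-3 3·12=36, Vance→Loc-1 5·15=75. Service 487; fixed 104; total 591.

Total cost: 591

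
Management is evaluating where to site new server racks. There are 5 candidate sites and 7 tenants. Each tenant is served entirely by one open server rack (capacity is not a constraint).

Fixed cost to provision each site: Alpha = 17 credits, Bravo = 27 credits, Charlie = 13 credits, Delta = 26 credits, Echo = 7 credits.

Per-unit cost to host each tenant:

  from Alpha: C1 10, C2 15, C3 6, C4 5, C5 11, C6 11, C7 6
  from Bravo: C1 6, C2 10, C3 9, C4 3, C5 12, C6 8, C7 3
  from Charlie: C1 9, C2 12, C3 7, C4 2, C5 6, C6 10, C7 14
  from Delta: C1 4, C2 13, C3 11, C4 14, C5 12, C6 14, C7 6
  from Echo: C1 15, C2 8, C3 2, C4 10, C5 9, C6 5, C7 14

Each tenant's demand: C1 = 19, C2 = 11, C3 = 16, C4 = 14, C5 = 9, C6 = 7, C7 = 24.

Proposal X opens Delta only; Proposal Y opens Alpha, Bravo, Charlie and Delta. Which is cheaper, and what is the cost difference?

Proposal X: {Delta}: C1→Delta 4·19=76, C2→Delta 13·11=143, C3→Delta 11·16=176, C4→Delta 14·14=196, C5→Delta 12·9=108, C6→Delta 14·7=98, C7→Delta 6·24=144. Service 941; fixed 26; total 967.
Proposal Y: {Alpha, Bravo, Charlie, Delta}: C1→Delta 4·19=76, C2→Bravo 10·11=110, C3→Alpha 6·16=96, C4→Charlie 2·14=28, C5→Charlie 6·9=54, C6→Bravo 8·7=56, C7→Bravo 3·24=72. Service 492; fixed 83; total 575.
Difference: |967 − 575| = 392.

Proposal Y is cheaper by 392.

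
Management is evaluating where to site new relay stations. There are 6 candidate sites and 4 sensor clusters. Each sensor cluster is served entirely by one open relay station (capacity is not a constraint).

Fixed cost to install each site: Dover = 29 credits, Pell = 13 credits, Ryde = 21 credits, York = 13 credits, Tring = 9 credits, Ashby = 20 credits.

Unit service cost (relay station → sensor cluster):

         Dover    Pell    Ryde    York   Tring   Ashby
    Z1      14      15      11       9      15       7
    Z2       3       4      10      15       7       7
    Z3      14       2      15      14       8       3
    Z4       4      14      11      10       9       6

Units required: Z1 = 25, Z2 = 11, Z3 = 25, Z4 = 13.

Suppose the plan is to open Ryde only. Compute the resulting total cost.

Each sensor cluster is assigned to its cheapest site among the open ones.
{Ryde}: Z1→Ryde 11·25=275, Z2→Ryde 10·11=110, Z3→Ryde 15·25=375, Z4→Ryde 11·13=143. Service 903; fixed 21; total 924.

Total cost: 924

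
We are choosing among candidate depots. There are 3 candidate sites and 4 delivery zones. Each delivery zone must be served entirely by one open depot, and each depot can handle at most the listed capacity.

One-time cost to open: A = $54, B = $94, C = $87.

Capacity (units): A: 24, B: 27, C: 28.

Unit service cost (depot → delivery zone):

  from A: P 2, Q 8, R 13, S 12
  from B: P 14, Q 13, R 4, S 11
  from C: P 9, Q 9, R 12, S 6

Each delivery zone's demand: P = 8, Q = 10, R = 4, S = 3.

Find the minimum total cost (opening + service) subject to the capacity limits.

Minimum total cost: 293

Open {A, B}: P→A 2·8=16, Q→A 8·10=80, R→B 4·4=16, S→B 11·3=33.
Loads: A carries 18/24, B carries 7/27. Service 145; fixed 148; total 293.
Next best feasible plan costs 296.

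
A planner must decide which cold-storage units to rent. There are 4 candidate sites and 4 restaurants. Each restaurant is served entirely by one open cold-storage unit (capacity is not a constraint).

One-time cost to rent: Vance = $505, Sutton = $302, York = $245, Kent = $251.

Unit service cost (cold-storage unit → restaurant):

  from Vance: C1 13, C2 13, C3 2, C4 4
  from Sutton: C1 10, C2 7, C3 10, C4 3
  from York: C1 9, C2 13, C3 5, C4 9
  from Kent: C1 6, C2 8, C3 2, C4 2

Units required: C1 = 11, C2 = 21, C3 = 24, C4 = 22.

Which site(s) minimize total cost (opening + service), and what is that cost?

For any fixed open set, each restaurant goes to its cheapest open site; total = fixed + service.
{Kent}: C1→Kent 6·11=66, C2→Kent 8·21=168, C3→Kent 2·24=48, C4→Kent 2·22=44. Service 326; fixed 251; total 577.
{York, Kent}: service 326 + fixed 496 = 822
{Sutton, Kent}: C1→Kent 6·11=66, C2→Sutton 7·21=147, C3→Kent 2·24=48, C4→Kent 2·22=44. Service 305; fixed 553; total 858.
{Vance, Sutton, York, Kent}: service 305 + fixed 1303 = 1608
No other subset beats 577.

Open Kent only; minimum total cost 577.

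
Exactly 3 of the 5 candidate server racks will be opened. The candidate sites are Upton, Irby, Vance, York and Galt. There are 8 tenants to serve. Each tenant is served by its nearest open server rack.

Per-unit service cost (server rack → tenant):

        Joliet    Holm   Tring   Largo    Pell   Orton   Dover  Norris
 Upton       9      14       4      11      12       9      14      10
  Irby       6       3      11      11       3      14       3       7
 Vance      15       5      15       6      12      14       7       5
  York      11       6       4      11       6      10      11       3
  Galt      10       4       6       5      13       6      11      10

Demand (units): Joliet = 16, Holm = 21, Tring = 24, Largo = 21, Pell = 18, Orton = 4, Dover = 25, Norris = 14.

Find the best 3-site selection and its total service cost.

Choose Irby, York and Galt; total service cost 555.

With exactly 3 open, each tenant uses its cheapest among the chosen.
{Irby, York, Galt}: Joliet→Irby 6·16=96, Holm→Irby 3·21=63, Tring→York 4·24=96, Largo→Galt 5·21=105, Pell→Irby 3·18=54, Orton→Galt 6·4=24, Dover→Irby 3·25=75, Norris→York 3·14=42. Service cost 555.
{Irby, Vance, York}: service cost 592
{Upton, Irby, Galt}: service cost 611
Among all 10 size-3 choices, {Irby, York, Galt} is lowest.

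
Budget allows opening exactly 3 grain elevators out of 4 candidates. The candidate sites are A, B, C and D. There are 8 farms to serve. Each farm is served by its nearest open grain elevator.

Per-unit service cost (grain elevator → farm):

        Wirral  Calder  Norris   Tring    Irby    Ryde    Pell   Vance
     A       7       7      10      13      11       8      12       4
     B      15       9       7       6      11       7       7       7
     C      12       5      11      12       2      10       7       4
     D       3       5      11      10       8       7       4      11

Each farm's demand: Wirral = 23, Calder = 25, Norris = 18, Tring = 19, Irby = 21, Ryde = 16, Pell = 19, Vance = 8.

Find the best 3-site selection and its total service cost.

Choose B, C and D; total service cost 696.

With exactly 3 open, each farm uses its cheapest among the chosen.
{B, C, D}: Wirral→D 3·23=69, Calder→C 5·25=125, Norris→B 7·18=126, Tring→B 6·19=114, Irby→C 2·21=42, Ryde→B 7·16=112, Pell→D 4·19=76, Vance→C 4·8=32. Service cost 696.
{A, B, D}: service cost 822
{A, C, D}: service cost 826
Among all 4 size-3 choices, {B, C, D} is lowest.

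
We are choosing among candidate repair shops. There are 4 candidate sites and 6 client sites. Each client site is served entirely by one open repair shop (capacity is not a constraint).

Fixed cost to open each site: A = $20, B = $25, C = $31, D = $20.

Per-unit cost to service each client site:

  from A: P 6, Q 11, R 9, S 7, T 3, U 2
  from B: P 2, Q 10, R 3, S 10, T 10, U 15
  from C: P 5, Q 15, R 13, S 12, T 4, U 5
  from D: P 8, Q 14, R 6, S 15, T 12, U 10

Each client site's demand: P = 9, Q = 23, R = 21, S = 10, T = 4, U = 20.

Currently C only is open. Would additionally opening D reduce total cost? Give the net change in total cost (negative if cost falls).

Yes — net change −150 (cost falls by 150).

Current service cost with {C}: 899.
Adding D: each client site re-picks its cheapest; new service cost 729, saving 170.
Extra fixed cost: 20. Net change = 20 − 170 = -150.
(Totals: 930 → 780.)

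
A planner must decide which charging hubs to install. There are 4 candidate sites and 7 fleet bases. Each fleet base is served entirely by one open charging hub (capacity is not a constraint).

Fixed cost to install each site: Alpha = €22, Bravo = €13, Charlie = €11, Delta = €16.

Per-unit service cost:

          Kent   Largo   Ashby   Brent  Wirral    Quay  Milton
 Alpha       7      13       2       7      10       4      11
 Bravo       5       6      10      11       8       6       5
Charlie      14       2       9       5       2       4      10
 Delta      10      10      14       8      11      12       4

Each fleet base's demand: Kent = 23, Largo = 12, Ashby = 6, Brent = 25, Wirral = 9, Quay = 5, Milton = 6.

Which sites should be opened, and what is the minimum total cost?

Open Alpha, Bravo and Charlie; minimum total cost 390.

For any fixed open set, each fleet base goes to its cheapest open site; total = fixed + service.
{Alpha, Bravo, Charlie}: Kent→Bravo 5·23=115, Largo→Charlie 2·12=24, Ashby→Alpha 2·6=12, Brent→Charlie 5·25=125, Wirral→Charlie 2·9=18, Quay→Alpha 4·5=20, Milton→Bravo 5·6=30. Service 344; fixed 46; total 390.
{Alpha, Bravo, Charlie, Delta}: service 338 + fixed 62 = 400
{Bravo, Charlie}: service 386 + fixed 24 = 410
{Charlie}: Kent→Charlie 14·23=322, Largo→Charlie 2·12=24, Ashby→Charlie 9·6=54, Brent→Charlie 5·25=125, Wirral→Charlie 2·9=18, Quay→Charlie 4·5=20, Milton→Charlie 10·6=60. Service 623; fixed 11; total 634.
No other subset beats 390.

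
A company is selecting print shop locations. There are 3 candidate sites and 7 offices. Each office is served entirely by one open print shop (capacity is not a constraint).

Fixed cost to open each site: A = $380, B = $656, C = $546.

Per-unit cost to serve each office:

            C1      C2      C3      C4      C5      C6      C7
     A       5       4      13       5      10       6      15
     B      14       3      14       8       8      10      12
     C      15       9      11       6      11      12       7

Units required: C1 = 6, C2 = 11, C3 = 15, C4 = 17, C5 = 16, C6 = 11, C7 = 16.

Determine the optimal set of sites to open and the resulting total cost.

Open A only; minimum total cost 1200.

For any fixed open set, each office goes to its cheapest open site; total = fixed + service.
{A}: C1→A 5·6=30, C2→A 4·11=44, C3→A 13·15=195, C4→A 5·17=85, C5→A 10·16=160, C6→A 6·11=66, C7→A 15·16=240. Service 820; fixed 380; total 1200.
{C}: service 876 + fixed 546 = 1422
{B}: service 893 + fixed 656 = 1549
{A, B, C}: service 619 + fixed 1582 = 2201
(All 7 nonempty subsets were checked; A only is lowest.)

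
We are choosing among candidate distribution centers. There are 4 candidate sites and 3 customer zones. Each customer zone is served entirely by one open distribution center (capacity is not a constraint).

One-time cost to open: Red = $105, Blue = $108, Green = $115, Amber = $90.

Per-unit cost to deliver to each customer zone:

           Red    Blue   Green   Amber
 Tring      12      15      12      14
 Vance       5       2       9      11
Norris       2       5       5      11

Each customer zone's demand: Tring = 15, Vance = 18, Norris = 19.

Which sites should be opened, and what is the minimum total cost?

For any fixed open set, each customer zone goes to its cheapest open site; total = fixed + service.
{Red}: Tring→Red 12·15=180, Vance→Red 5·18=90, Norris→Red 2·19=38. Service 308; fixed 105; total 413.
{Blue}: Tring→Blue 15·15=225, Vance→Blue 2·18=36, Norris→Blue 5·19=95. Service 356; fixed 108; total 464.
{Red, Blue}: service 254 + fixed 213 = 467
{Red, Blue, Green, Amber}: Tring→Red 12·15=180, Vance→Blue 2·18=36, Norris→Red 2·19=38. Service 254; fixed 418; total 672.
(All 15 nonempty subsets were checked; Red only is lowest.)

Open Red only; minimum total cost 413.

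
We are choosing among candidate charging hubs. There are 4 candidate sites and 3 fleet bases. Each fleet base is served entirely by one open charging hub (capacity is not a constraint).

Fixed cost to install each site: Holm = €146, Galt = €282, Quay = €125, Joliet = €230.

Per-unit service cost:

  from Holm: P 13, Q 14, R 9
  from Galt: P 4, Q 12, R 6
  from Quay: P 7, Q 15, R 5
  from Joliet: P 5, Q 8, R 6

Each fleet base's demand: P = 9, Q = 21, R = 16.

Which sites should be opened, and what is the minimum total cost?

For any fixed open set, each fleet base goes to its cheapest open site; total = fixed + service.
{Joliet}: P→Joliet 5·9=45, Q→Joliet 8·21=168, R→Joliet 6·16=96. Service 309; fixed 230; total 539.
{Quay}: service 458 + fixed 125 = 583
{Quay, Joliet}: P→Joliet 5·9=45, Q→Joliet 8·21=168, R→Quay 5·16=80. Service 293; fixed 355; total 648.
{Holm, Galt, Quay, Joliet}: service 284 + fixed 783 = 1067
No other subset beats 539.

Open Joliet only; minimum total cost 539.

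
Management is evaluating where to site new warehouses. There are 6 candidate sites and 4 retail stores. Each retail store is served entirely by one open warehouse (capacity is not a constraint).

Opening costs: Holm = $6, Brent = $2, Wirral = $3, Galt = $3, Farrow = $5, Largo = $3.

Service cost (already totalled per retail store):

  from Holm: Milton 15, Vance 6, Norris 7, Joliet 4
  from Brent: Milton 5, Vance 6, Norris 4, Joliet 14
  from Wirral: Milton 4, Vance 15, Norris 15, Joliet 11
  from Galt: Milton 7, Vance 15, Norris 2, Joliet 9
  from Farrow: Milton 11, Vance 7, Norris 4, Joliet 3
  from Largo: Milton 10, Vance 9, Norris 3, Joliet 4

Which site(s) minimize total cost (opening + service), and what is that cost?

Open Brent and Largo; minimum total cost 23.

For any fixed open set, each retail store goes to its cheapest open site; total = fixed + service.
{Brent, Largo}: Milton→Brent 5, Vance→Brent 6, Norris→Largo 3, Joliet→Largo 4. Service 18; fixed 5; total 23.
{Brent, Wirral, Largo}: Milton→Wirral 4, Vance→Brent 6, Norris→Largo 3, Joliet→Largo 4. Service 17; fixed 8; total 25.
{Brent, Galt, Largo}: service 17 + fixed 8 = 25
{Holm, Brent, Wirral, Galt, Farrow, Largo}: service 15 + fixed 22 = 37
No other subset beats 23.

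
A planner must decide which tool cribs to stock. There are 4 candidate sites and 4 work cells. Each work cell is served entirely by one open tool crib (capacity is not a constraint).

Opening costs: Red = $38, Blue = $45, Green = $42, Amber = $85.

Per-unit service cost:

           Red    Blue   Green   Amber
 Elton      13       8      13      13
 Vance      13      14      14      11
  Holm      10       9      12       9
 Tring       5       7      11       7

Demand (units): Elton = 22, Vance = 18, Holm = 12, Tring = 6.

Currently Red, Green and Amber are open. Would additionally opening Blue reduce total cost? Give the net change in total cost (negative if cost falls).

Current service cost with {Red, Green, Amber}: 622.
Adding Blue: each work cell re-picks its cheapest; new service cost 512, saving 110.
Extra fixed cost: 45. Net change = 45 − 110 = -65.
(Totals: 787 → 722.)

Yes — net change −65 (cost falls by 65).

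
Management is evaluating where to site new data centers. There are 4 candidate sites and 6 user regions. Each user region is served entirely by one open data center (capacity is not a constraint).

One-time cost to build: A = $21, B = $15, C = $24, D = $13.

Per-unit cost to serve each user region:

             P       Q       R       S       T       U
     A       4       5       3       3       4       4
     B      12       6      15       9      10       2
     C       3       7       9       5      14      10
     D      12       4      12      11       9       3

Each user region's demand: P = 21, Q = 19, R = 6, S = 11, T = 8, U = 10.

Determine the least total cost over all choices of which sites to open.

For any fixed open set, each user region goes to its cheapest open site; total = fixed + service.
{A, D}: P→A 4·21=84, Q→D 4·19=76, R→A 3·6=18, S→A 3·11=33, T→A 4·8=32, U→D 3·10=30. Service 273; fixed 34; total 307.
{A, C, D}: service 252 + fixed 58 = 310
{A, B, D}: service 263 + fixed 49 = 312
{A, B, C, D}: P→C 3·21=63, Q→D 4·19=76, R→A 3·6=18, S→A 3·11=33, T→A 4·8=32, U→B 2·10=20. Service 242; fixed 73; total 315.
(All 15 nonempty subsets were checked; A and D is lowest.)

Minimum total cost: 307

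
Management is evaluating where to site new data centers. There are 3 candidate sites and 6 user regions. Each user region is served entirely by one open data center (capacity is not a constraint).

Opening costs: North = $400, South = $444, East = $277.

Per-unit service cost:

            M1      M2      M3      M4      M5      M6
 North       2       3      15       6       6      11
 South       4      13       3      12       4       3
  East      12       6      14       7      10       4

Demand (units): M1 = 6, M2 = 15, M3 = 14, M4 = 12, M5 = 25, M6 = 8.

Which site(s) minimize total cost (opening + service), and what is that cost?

For any fixed open set, each user region goes to its cheapest open site; total = fixed + service.
{South}: M1→South 4·6=24, M2→South 13·15=195, M3→South 3·14=42, M4→South 12·12=144, M5→South 4·25=100, M6→South 3·8=24. Service 529; fixed 444; total 973.
{North}: service 577 + fixed 400 = 977
{East}: M1→East 12·6=72, M2→East 6·15=90, M3→East 14·14=196, M4→East 7·12=84, M5→East 10·25=250, M6→East 4·8=32. Service 724; fixed 277; total 1001.
{North, South, East}: M1→North 2·6=12, M2→North 3·15=45, M3→South 3·14=42, M4→North 6·12=72, M5→South 4·25=100, M6→South 3·8=24. Service 295; fixed 1121; total 1416.
(All 7 nonempty subsets were checked; South only is lowest.)

Open South only; minimum total cost 973.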